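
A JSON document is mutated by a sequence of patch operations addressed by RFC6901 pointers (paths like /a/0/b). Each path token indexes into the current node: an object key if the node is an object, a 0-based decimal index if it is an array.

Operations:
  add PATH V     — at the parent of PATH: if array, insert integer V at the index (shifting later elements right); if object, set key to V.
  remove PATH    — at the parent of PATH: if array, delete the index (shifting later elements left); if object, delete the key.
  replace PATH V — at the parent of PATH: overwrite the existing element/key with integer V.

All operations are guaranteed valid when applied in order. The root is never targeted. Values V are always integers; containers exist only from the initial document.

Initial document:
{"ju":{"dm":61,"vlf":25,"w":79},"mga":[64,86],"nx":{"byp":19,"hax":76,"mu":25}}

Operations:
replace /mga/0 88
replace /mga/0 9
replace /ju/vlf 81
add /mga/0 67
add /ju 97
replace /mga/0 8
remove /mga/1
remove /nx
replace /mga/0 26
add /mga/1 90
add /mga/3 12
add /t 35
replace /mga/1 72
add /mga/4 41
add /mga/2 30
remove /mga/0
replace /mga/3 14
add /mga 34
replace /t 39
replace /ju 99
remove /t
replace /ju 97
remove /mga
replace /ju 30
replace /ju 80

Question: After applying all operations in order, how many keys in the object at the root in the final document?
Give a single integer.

Answer: 1

Derivation:
After op 1 (replace /mga/0 88): {"ju":{"dm":61,"vlf":25,"w":79},"mga":[88,86],"nx":{"byp":19,"hax":76,"mu":25}}
After op 2 (replace /mga/0 9): {"ju":{"dm":61,"vlf":25,"w":79},"mga":[9,86],"nx":{"byp":19,"hax":76,"mu":25}}
After op 3 (replace /ju/vlf 81): {"ju":{"dm":61,"vlf":81,"w":79},"mga":[9,86],"nx":{"byp":19,"hax":76,"mu":25}}
After op 4 (add /mga/0 67): {"ju":{"dm":61,"vlf":81,"w":79},"mga":[67,9,86],"nx":{"byp":19,"hax":76,"mu":25}}
After op 5 (add /ju 97): {"ju":97,"mga":[67,9,86],"nx":{"byp":19,"hax":76,"mu":25}}
After op 6 (replace /mga/0 8): {"ju":97,"mga":[8,9,86],"nx":{"byp":19,"hax":76,"mu":25}}
After op 7 (remove /mga/1): {"ju":97,"mga":[8,86],"nx":{"byp":19,"hax":76,"mu":25}}
After op 8 (remove /nx): {"ju":97,"mga":[8,86]}
After op 9 (replace /mga/0 26): {"ju":97,"mga":[26,86]}
After op 10 (add /mga/1 90): {"ju":97,"mga":[26,90,86]}
After op 11 (add /mga/3 12): {"ju":97,"mga":[26,90,86,12]}
After op 12 (add /t 35): {"ju":97,"mga":[26,90,86,12],"t":35}
After op 13 (replace /mga/1 72): {"ju":97,"mga":[26,72,86,12],"t":35}
After op 14 (add /mga/4 41): {"ju":97,"mga":[26,72,86,12,41],"t":35}
After op 15 (add /mga/2 30): {"ju":97,"mga":[26,72,30,86,12,41],"t":35}
After op 16 (remove /mga/0): {"ju":97,"mga":[72,30,86,12,41],"t":35}
After op 17 (replace /mga/3 14): {"ju":97,"mga":[72,30,86,14,41],"t":35}
After op 18 (add /mga 34): {"ju":97,"mga":34,"t":35}
After op 19 (replace /t 39): {"ju":97,"mga":34,"t":39}
After op 20 (replace /ju 99): {"ju":99,"mga":34,"t":39}
After op 21 (remove /t): {"ju":99,"mga":34}
After op 22 (replace /ju 97): {"ju":97,"mga":34}
After op 23 (remove /mga): {"ju":97}
After op 24 (replace /ju 30): {"ju":30}
After op 25 (replace /ju 80): {"ju":80}
Size at the root: 1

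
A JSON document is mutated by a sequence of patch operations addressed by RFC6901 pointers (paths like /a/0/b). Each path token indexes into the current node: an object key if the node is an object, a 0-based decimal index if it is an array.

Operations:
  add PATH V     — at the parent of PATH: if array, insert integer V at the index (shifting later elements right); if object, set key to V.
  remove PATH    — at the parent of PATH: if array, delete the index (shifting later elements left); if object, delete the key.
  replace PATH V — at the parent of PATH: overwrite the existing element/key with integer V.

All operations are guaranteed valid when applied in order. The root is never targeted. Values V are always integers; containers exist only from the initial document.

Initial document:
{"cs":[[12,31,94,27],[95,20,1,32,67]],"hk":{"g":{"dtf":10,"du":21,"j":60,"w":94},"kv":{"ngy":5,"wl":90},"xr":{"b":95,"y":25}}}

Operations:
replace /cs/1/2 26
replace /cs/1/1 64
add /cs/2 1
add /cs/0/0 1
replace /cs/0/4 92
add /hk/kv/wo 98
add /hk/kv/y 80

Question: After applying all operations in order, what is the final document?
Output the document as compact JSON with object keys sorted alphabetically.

Answer: {"cs":[[1,12,31,94,92],[95,64,26,32,67],1],"hk":{"g":{"dtf":10,"du":21,"j":60,"w":94},"kv":{"ngy":5,"wl":90,"wo":98,"y":80},"xr":{"b":95,"y":25}}}

Derivation:
After op 1 (replace /cs/1/2 26): {"cs":[[12,31,94,27],[95,20,26,32,67]],"hk":{"g":{"dtf":10,"du":21,"j":60,"w":94},"kv":{"ngy":5,"wl":90},"xr":{"b":95,"y":25}}}
After op 2 (replace /cs/1/1 64): {"cs":[[12,31,94,27],[95,64,26,32,67]],"hk":{"g":{"dtf":10,"du":21,"j":60,"w":94},"kv":{"ngy":5,"wl":90},"xr":{"b":95,"y":25}}}
After op 3 (add /cs/2 1): {"cs":[[12,31,94,27],[95,64,26,32,67],1],"hk":{"g":{"dtf":10,"du":21,"j":60,"w":94},"kv":{"ngy":5,"wl":90},"xr":{"b":95,"y":25}}}
After op 4 (add /cs/0/0 1): {"cs":[[1,12,31,94,27],[95,64,26,32,67],1],"hk":{"g":{"dtf":10,"du":21,"j":60,"w":94},"kv":{"ngy":5,"wl":90},"xr":{"b":95,"y":25}}}
After op 5 (replace /cs/0/4 92): {"cs":[[1,12,31,94,92],[95,64,26,32,67],1],"hk":{"g":{"dtf":10,"du":21,"j":60,"w":94},"kv":{"ngy":5,"wl":90},"xr":{"b":95,"y":25}}}
After op 6 (add /hk/kv/wo 98): {"cs":[[1,12,31,94,92],[95,64,26,32,67],1],"hk":{"g":{"dtf":10,"du":21,"j":60,"w":94},"kv":{"ngy":5,"wl":90,"wo":98},"xr":{"b":95,"y":25}}}
After op 7 (add /hk/kv/y 80): {"cs":[[1,12,31,94,92],[95,64,26,32,67],1],"hk":{"g":{"dtf":10,"du":21,"j":60,"w":94},"kv":{"ngy":5,"wl":90,"wo":98,"y":80},"xr":{"b":95,"y":25}}}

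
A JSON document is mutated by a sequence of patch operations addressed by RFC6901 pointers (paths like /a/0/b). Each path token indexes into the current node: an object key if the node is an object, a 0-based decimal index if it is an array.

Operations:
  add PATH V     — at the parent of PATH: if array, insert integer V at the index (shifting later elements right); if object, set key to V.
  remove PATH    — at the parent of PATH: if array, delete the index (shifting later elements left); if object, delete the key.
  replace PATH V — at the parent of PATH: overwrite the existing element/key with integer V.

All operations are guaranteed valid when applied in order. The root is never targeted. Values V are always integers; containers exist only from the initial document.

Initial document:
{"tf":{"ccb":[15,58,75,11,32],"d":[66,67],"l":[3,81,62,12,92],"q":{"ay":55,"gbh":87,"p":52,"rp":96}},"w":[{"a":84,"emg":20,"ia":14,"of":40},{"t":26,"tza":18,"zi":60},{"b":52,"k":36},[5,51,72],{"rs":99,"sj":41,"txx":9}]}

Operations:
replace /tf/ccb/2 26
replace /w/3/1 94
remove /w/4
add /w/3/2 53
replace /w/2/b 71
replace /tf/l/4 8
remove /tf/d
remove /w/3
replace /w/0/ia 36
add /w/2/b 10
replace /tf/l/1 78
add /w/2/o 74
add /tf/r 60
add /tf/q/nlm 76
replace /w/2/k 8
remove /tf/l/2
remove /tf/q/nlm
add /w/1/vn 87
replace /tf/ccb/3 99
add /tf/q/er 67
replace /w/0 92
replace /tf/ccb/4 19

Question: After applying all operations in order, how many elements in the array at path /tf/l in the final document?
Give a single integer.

Answer: 4

Derivation:
After op 1 (replace /tf/ccb/2 26): {"tf":{"ccb":[15,58,26,11,32],"d":[66,67],"l":[3,81,62,12,92],"q":{"ay":55,"gbh":87,"p":52,"rp":96}},"w":[{"a":84,"emg":20,"ia":14,"of":40},{"t":26,"tza":18,"zi":60},{"b":52,"k":36},[5,51,72],{"rs":99,"sj":41,"txx":9}]}
After op 2 (replace /w/3/1 94): {"tf":{"ccb":[15,58,26,11,32],"d":[66,67],"l":[3,81,62,12,92],"q":{"ay":55,"gbh":87,"p":52,"rp":96}},"w":[{"a":84,"emg":20,"ia":14,"of":40},{"t":26,"tza":18,"zi":60},{"b":52,"k":36},[5,94,72],{"rs":99,"sj":41,"txx":9}]}
After op 3 (remove /w/4): {"tf":{"ccb":[15,58,26,11,32],"d":[66,67],"l":[3,81,62,12,92],"q":{"ay":55,"gbh":87,"p":52,"rp":96}},"w":[{"a":84,"emg":20,"ia":14,"of":40},{"t":26,"tza":18,"zi":60},{"b":52,"k":36},[5,94,72]]}
After op 4 (add /w/3/2 53): {"tf":{"ccb":[15,58,26,11,32],"d":[66,67],"l":[3,81,62,12,92],"q":{"ay":55,"gbh":87,"p":52,"rp":96}},"w":[{"a":84,"emg":20,"ia":14,"of":40},{"t":26,"tza":18,"zi":60},{"b":52,"k":36},[5,94,53,72]]}
After op 5 (replace /w/2/b 71): {"tf":{"ccb":[15,58,26,11,32],"d":[66,67],"l":[3,81,62,12,92],"q":{"ay":55,"gbh":87,"p":52,"rp":96}},"w":[{"a":84,"emg":20,"ia":14,"of":40},{"t":26,"tza":18,"zi":60},{"b":71,"k":36},[5,94,53,72]]}
After op 6 (replace /tf/l/4 8): {"tf":{"ccb":[15,58,26,11,32],"d":[66,67],"l":[3,81,62,12,8],"q":{"ay":55,"gbh":87,"p":52,"rp":96}},"w":[{"a":84,"emg":20,"ia":14,"of":40},{"t":26,"tza":18,"zi":60},{"b":71,"k":36},[5,94,53,72]]}
After op 7 (remove /tf/d): {"tf":{"ccb":[15,58,26,11,32],"l":[3,81,62,12,8],"q":{"ay":55,"gbh":87,"p":52,"rp":96}},"w":[{"a":84,"emg":20,"ia":14,"of":40},{"t":26,"tza":18,"zi":60},{"b":71,"k":36},[5,94,53,72]]}
After op 8 (remove /w/3): {"tf":{"ccb":[15,58,26,11,32],"l":[3,81,62,12,8],"q":{"ay":55,"gbh":87,"p":52,"rp":96}},"w":[{"a":84,"emg":20,"ia":14,"of":40},{"t":26,"tza":18,"zi":60},{"b":71,"k":36}]}
After op 9 (replace /w/0/ia 36): {"tf":{"ccb":[15,58,26,11,32],"l":[3,81,62,12,8],"q":{"ay":55,"gbh":87,"p":52,"rp":96}},"w":[{"a":84,"emg":20,"ia":36,"of":40},{"t":26,"tza":18,"zi":60},{"b":71,"k":36}]}
After op 10 (add /w/2/b 10): {"tf":{"ccb":[15,58,26,11,32],"l":[3,81,62,12,8],"q":{"ay":55,"gbh":87,"p":52,"rp":96}},"w":[{"a":84,"emg":20,"ia":36,"of":40},{"t":26,"tza":18,"zi":60},{"b":10,"k":36}]}
After op 11 (replace /tf/l/1 78): {"tf":{"ccb":[15,58,26,11,32],"l":[3,78,62,12,8],"q":{"ay":55,"gbh":87,"p":52,"rp":96}},"w":[{"a":84,"emg":20,"ia":36,"of":40},{"t":26,"tza":18,"zi":60},{"b":10,"k":36}]}
After op 12 (add /w/2/o 74): {"tf":{"ccb":[15,58,26,11,32],"l":[3,78,62,12,8],"q":{"ay":55,"gbh":87,"p":52,"rp":96}},"w":[{"a":84,"emg":20,"ia":36,"of":40},{"t":26,"tza":18,"zi":60},{"b":10,"k":36,"o":74}]}
After op 13 (add /tf/r 60): {"tf":{"ccb":[15,58,26,11,32],"l":[3,78,62,12,8],"q":{"ay":55,"gbh":87,"p":52,"rp":96},"r":60},"w":[{"a":84,"emg":20,"ia":36,"of":40},{"t":26,"tza":18,"zi":60},{"b":10,"k":36,"o":74}]}
After op 14 (add /tf/q/nlm 76): {"tf":{"ccb":[15,58,26,11,32],"l":[3,78,62,12,8],"q":{"ay":55,"gbh":87,"nlm":76,"p":52,"rp":96},"r":60},"w":[{"a":84,"emg":20,"ia":36,"of":40},{"t":26,"tza":18,"zi":60},{"b":10,"k":36,"o":74}]}
After op 15 (replace /w/2/k 8): {"tf":{"ccb":[15,58,26,11,32],"l":[3,78,62,12,8],"q":{"ay":55,"gbh":87,"nlm":76,"p":52,"rp":96},"r":60},"w":[{"a":84,"emg":20,"ia":36,"of":40},{"t":26,"tza":18,"zi":60},{"b":10,"k":8,"o":74}]}
After op 16 (remove /tf/l/2): {"tf":{"ccb":[15,58,26,11,32],"l":[3,78,12,8],"q":{"ay":55,"gbh":87,"nlm":76,"p":52,"rp":96},"r":60},"w":[{"a":84,"emg":20,"ia":36,"of":40},{"t":26,"tza":18,"zi":60},{"b":10,"k":8,"o":74}]}
After op 17 (remove /tf/q/nlm): {"tf":{"ccb":[15,58,26,11,32],"l":[3,78,12,8],"q":{"ay":55,"gbh":87,"p":52,"rp":96},"r":60},"w":[{"a":84,"emg":20,"ia":36,"of":40},{"t":26,"tza":18,"zi":60},{"b":10,"k":8,"o":74}]}
After op 18 (add /w/1/vn 87): {"tf":{"ccb":[15,58,26,11,32],"l":[3,78,12,8],"q":{"ay":55,"gbh":87,"p":52,"rp":96},"r":60},"w":[{"a":84,"emg":20,"ia":36,"of":40},{"t":26,"tza":18,"vn":87,"zi":60},{"b":10,"k":8,"o":74}]}
After op 19 (replace /tf/ccb/3 99): {"tf":{"ccb":[15,58,26,99,32],"l":[3,78,12,8],"q":{"ay":55,"gbh":87,"p":52,"rp":96},"r":60},"w":[{"a":84,"emg":20,"ia":36,"of":40},{"t":26,"tza":18,"vn":87,"zi":60},{"b":10,"k":8,"o":74}]}
After op 20 (add /tf/q/er 67): {"tf":{"ccb":[15,58,26,99,32],"l":[3,78,12,8],"q":{"ay":55,"er":67,"gbh":87,"p":52,"rp":96},"r":60},"w":[{"a":84,"emg":20,"ia":36,"of":40},{"t":26,"tza":18,"vn":87,"zi":60},{"b":10,"k":8,"o":74}]}
After op 21 (replace /w/0 92): {"tf":{"ccb":[15,58,26,99,32],"l":[3,78,12,8],"q":{"ay":55,"er":67,"gbh":87,"p":52,"rp":96},"r":60},"w":[92,{"t":26,"tza":18,"vn":87,"zi":60},{"b":10,"k":8,"o":74}]}
After op 22 (replace /tf/ccb/4 19): {"tf":{"ccb":[15,58,26,99,19],"l":[3,78,12,8],"q":{"ay":55,"er":67,"gbh":87,"p":52,"rp":96},"r":60},"w":[92,{"t":26,"tza":18,"vn":87,"zi":60},{"b":10,"k":8,"o":74}]}
Size at path /tf/l: 4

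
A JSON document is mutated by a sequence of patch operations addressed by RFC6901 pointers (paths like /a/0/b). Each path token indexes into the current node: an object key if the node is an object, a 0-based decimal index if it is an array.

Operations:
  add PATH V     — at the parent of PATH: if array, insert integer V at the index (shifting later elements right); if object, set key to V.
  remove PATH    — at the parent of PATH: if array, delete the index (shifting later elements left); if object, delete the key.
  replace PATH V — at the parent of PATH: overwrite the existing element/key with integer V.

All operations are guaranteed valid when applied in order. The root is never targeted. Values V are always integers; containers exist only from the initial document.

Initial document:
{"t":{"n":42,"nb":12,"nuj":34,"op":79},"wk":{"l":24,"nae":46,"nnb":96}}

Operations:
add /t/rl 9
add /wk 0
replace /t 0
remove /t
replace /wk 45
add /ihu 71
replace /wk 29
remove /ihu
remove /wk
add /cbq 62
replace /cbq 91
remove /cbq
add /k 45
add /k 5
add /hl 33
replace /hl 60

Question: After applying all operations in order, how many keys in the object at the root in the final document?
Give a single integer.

After op 1 (add /t/rl 9): {"t":{"n":42,"nb":12,"nuj":34,"op":79,"rl":9},"wk":{"l":24,"nae":46,"nnb":96}}
After op 2 (add /wk 0): {"t":{"n":42,"nb":12,"nuj":34,"op":79,"rl":9},"wk":0}
After op 3 (replace /t 0): {"t":0,"wk":0}
After op 4 (remove /t): {"wk":0}
After op 5 (replace /wk 45): {"wk":45}
After op 6 (add /ihu 71): {"ihu":71,"wk":45}
After op 7 (replace /wk 29): {"ihu":71,"wk":29}
After op 8 (remove /ihu): {"wk":29}
After op 9 (remove /wk): {}
After op 10 (add /cbq 62): {"cbq":62}
After op 11 (replace /cbq 91): {"cbq":91}
After op 12 (remove /cbq): {}
After op 13 (add /k 45): {"k":45}
After op 14 (add /k 5): {"k":5}
After op 15 (add /hl 33): {"hl":33,"k":5}
After op 16 (replace /hl 60): {"hl":60,"k":5}
Size at the root: 2

Answer: 2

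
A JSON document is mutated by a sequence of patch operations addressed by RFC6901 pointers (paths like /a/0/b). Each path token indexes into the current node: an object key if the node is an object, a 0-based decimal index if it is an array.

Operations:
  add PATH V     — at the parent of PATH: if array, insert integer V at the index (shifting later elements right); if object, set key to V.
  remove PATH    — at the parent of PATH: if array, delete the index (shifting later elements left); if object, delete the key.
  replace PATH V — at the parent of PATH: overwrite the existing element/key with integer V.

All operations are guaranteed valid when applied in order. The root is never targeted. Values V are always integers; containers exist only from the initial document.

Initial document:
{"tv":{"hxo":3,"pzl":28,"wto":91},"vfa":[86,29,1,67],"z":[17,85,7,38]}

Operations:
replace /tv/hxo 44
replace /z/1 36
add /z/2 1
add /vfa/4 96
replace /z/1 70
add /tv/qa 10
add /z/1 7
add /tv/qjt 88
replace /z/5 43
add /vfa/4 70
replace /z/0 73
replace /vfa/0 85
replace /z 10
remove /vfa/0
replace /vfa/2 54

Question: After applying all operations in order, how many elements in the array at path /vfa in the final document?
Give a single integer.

After op 1 (replace /tv/hxo 44): {"tv":{"hxo":44,"pzl":28,"wto":91},"vfa":[86,29,1,67],"z":[17,85,7,38]}
After op 2 (replace /z/1 36): {"tv":{"hxo":44,"pzl":28,"wto":91},"vfa":[86,29,1,67],"z":[17,36,7,38]}
After op 3 (add /z/2 1): {"tv":{"hxo":44,"pzl":28,"wto":91},"vfa":[86,29,1,67],"z":[17,36,1,7,38]}
After op 4 (add /vfa/4 96): {"tv":{"hxo":44,"pzl":28,"wto":91},"vfa":[86,29,1,67,96],"z":[17,36,1,7,38]}
After op 5 (replace /z/1 70): {"tv":{"hxo":44,"pzl":28,"wto":91},"vfa":[86,29,1,67,96],"z":[17,70,1,7,38]}
After op 6 (add /tv/qa 10): {"tv":{"hxo":44,"pzl":28,"qa":10,"wto":91},"vfa":[86,29,1,67,96],"z":[17,70,1,7,38]}
After op 7 (add /z/1 7): {"tv":{"hxo":44,"pzl":28,"qa":10,"wto":91},"vfa":[86,29,1,67,96],"z":[17,7,70,1,7,38]}
After op 8 (add /tv/qjt 88): {"tv":{"hxo":44,"pzl":28,"qa":10,"qjt":88,"wto":91},"vfa":[86,29,1,67,96],"z":[17,7,70,1,7,38]}
After op 9 (replace /z/5 43): {"tv":{"hxo":44,"pzl":28,"qa":10,"qjt":88,"wto":91},"vfa":[86,29,1,67,96],"z":[17,7,70,1,7,43]}
After op 10 (add /vfa/4 70): {"tv":{"hxo":44,"pzl":28,"qa":10,"qjt":88,"wto":91},"vfa":[86,29,1,67,70,96],"z":[17,7,70,1,7,43]}
After op 11 (replace /z/0 73): {"tv":{"hxo":44,"pzl":28,"qa":10,"qjt":88,"wto":91},"vfa":[86,29,1,67,70,96],"z":[73,7,70,1,7,43]}
After op 12 (replace /vfa/0 85): {"tv":{"hxo":44,"pzl":28,"qa":10,"qjt":88,"wto":91},"vfa":[85,29,1,67,70,96],"z":[73,7,70,1,7,43]}
After op 13 (replace /z 10): {"tv":{"hxo":44,"pzl":28,"qa":10,"qjt":88,"wto":91},"vfa":[85,29,1,67,70,96],"z":10}
After op 14 (remove /vfa/0): {"tv":{"hxo":44,"pzl":28,"qa":10,"qjt":88,"wto":91},"vfa":[29,1,67,70,96],"z":10}
After op 15 (replace /vfa/2 54): {"tv":{"hxo":44,"pzl":28,"qa":10,"qjt":88,"wto":91},"vfa":[29,1,54,70,96],"z":10}
Size at path /vfa: 5

Answer: 5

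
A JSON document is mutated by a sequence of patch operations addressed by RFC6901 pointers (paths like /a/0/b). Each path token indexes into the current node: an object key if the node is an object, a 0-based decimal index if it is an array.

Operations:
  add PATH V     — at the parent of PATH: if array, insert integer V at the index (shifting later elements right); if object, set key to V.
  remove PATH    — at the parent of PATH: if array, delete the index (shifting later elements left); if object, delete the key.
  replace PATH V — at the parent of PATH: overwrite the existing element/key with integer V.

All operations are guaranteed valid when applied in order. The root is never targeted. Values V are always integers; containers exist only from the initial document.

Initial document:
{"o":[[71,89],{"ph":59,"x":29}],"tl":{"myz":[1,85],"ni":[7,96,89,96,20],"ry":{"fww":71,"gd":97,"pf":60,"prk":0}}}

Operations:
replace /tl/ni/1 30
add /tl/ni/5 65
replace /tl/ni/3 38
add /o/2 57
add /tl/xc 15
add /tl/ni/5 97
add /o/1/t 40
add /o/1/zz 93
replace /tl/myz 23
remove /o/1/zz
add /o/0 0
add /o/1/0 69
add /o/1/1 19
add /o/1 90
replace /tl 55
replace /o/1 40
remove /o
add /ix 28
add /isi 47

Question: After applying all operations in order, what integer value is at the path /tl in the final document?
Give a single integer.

Answer: 55

Derivation:
After op 1 (replace /tl/ni/1 30): {"o":[[71,89],{"ph":59,"x":29}],"tl":{"myz":[1,85],"ni":[7,30,89,96,20],"ry":{"fww":71,"gd":97,"pf":60,"prk":0}}}
After op 2 (add /tl/ni/5 65): {"o":[[71,89],{"ph":59,"x":29}],"tl":{"myz":[1,85],"ni":[7,30,89,96,20,65],"ry":{"fww":71,"gd":97,"pf":60,"prk":0}}}
After op 3 (replace /tl/ni/3 38): {"o":[[71,89],{"ph":59,"x":29}],"tl":{"myz":[1,85],"ni":[7,30,89,38,20,65],"ry":{"fww":71,"gd":97,"pf":60,"prk":0}}}
After op 4 (add /o/2 57): {"o":[[71,89],{"ph":59,"x":29},57],"tl":{"myz":[1,85],"ni":[7,30,89,38,20,65],"ry":{"fww":71,"gd":97,"pf":60,"prk":0}}}
After op 5 (add /tl/xc 15): {"o":[[71,89],{"ph":59,"x":29},57],"tl":{"myz":[1,85],"ni":[7,30,89,38,20,65],"ry":{"fww":71,"gd":97,"pf":60,"prk":0},"xc":15}}
After op 6 (add /tl/ni/5 97): {"o":[[71,89],{"ph":59,"x":29},57],"tl":{"myz":[1,85],"ni":[7,30,89,38,20,97,65],"ry":{"fww":71,"gd":97,"pf":60,"prk":0},"xc":15}}
After op 7 (add /o/1/t 40): {"o":[[71,89],{"ph":59,"t":40,"x":29},57],"tl":{"myz":[1,85],"ni":[7,30,89,38,20,97,65],"ry":{"fww":71,"gd":97,"pf":60,"prk":0},"xc":15}}
After op 8 (add /o/1/zz 93): {"o":[[71,89],{"ph":59,"t":40,"x":29,"zz":93},57],"tl":{"myz":[1,85],"ni":[7,30,89,38,20,97,65],"ry":{"fww":71,"gd":97,"pf":60,"prk":0},"xc":15}}
After op 9 (replace /tl/myz 23): {"o":[[71,89],{"ph":59,"t":40,"x":29,"zz":93},57],"tl":{"myz":23,"ni":[7,30,89,38,20,97,65],"ry":{"fww":71,"gd":97,"pf":60,"prk":0},"xc":15}}
After op 10 (remove /o/1/zz): {"o":[[71,89],{"ph":59,"t":40,"x":29},57],"tl":{"myz":23,"ni":[7,30,89,38,20,97,65],"ry":{"fww":71,"gd":97,"pf":60,"prk":0},"xc":15}}
After op 11 (add /o/0 0): {"o":[0,[71,89],{"ph":59,"t":40,"x":29},57],"tl":{"myz":23,"ni":[7,30,89,38,20,97,65],"ry":{"fww":71,"gd":97,"pf":60,"prk":0},"xc":15}}
After op 12 (add /o/1/0 69): {"o":[0,[69,71,89],{"ph":59,"t":40,"x":29},57],"tl":{"myz":23,"ni":[7,30,89,38,20,97,65],"ry":{"fww":71,"gd":97,"pf":60,"prk":0},"xc":15}}
After op 13 (add /o/1/1 19): {"o":[0,[69,19,71,89],{"ph":59,"t":40,"x":29},57],"tl":{"myz":23,"ni":[7,30,89,38,20,97,65],"ry":{"fww":71,"gd":97,"pf":60,"prk":0},"xc":15}}
After op 14 (add /o/1 90): {"o":[0,90,[69,19,71,89],{"ph":59,"t":40,"x":29},57],"tl":{"myz":23,"ni":[7,30,89,38,20,97,65],"ry":{"fww":71,"gd":97,"pf":60,"prk":0},"xc":15}}
After op 15 (replace /tl 55): {"o":[0,90,[69,19,71,89],{"ph":59,"t":40,"x":29},57],"tl":55}
After op 16 (replace /o/1 40): {"o":[0,40,[69,19,71,89],{"ph":59,"t":40,"x":29},57],"tl":55}
After op 17 (remove /o): {"tl":55}
After op 18 (add /ix 28): {"ix":28,"tl":55}
After op 19 (add /isi 47): {"isi":47,"ix":28,"tl":55}
Value at /tl: 55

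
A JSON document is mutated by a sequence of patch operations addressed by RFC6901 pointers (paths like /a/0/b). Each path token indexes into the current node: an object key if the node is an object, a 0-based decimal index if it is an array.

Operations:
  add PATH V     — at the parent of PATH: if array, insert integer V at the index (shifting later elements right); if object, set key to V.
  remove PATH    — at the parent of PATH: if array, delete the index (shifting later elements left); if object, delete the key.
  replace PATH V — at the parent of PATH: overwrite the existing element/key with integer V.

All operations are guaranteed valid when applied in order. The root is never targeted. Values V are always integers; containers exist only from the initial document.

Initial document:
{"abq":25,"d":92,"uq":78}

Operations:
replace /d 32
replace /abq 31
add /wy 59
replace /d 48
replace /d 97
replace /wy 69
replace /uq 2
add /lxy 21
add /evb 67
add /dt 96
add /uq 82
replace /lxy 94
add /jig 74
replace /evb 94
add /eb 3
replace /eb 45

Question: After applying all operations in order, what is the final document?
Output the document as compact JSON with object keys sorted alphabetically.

After op 1 (replace /d 32): {"abq":25,"d":32,"uq":78}
After op 2 (replace /abq 31): {"abq":31,"d":32,"uq":78}
After op 3 (add /wy 59): {"abq":31,"d":32,"uq":78,"wy":59}
After op 4 (replace /d 48): {"abq":31,"d":48,"uq":78,"wy":59}
After op 5 (replace /d 97): {"abq":31,"d":97,"uq":78,"wy":59}
After op 6 (replace /wy 69): {"abq":31,"d":97,"uq":78,"wy":69}
After op 7 (replace /uq 2): {"abq":31,"d":97,"uq":2,"wy":69}
After op 8 (add /lxy 21): {"abq":31,"d":97,"lxy":21,"uq":2,"wy":69}
After op 9 (add /evb 67): {"abq":31,"d":97,"evb":67,"lxy":21,"uq":2,"wy":69}
After op 10 (add /dt 96): {"abq":31,"d":97,"dt":96,"evb":67,"lxy":21,"uq":2,"wy":69}
After op 11 (add /uq 82): {"abq":31,"d":97,"dt":96,"evb":67,"lxy":21,"uq":82,"wy":69}
After op 12 (replace /lxy 94): {"abq":31,"d":97,"dt":96,"evb":67,"lxy":94,"uq":82,"wy":69}
After op 13 (add /jig 74): {"abq":31,"d":97,"dt":96,"evb":67,"jig":74,"lxy":94,"uq":82,"wy":69}
After op 14 (replace /evb 94): {"abq":31,"d":97,"dt":96,"evb":94,"jig":74,"lxy":94,"uq":82,"wy":69}
After op 15 (add /eb 3): {"abq":31,"d":97,"dt":96,"eb":3,"evb":94,"jig":74,"lxy":94,"uq":82,"wy":69}
After op 16 (replace /eb 45): {"abq":31,"d":97,"dt":96,"eb":45,"evb":94,"jig":74,"lxy":94,"uq":82,"wy":69}

Answer: {"abq":31,"d":97,"dt":96,"eb":45,"evb":94,"jig":74,"lxy":94,"uq":82,"wy":69}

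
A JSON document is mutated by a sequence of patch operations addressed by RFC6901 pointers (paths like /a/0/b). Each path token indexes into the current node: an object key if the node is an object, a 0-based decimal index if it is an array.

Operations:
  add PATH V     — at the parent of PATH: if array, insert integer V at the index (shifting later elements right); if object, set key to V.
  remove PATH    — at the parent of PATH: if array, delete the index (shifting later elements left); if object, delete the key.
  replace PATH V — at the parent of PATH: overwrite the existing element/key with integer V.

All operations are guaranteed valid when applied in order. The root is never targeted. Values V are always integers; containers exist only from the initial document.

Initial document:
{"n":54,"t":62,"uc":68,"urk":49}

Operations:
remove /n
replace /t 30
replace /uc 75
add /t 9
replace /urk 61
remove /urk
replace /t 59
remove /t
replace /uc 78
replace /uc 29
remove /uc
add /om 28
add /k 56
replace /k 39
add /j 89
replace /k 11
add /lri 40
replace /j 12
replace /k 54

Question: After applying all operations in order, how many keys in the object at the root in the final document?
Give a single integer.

After op 1 (remove /n): {"t":62,"uc":68,"urk":49}
After op 2 (replace /t 30): {"t":30,"uc":68,"urk":49}
After op 3 (replace /uc 75): {"t":30,"uc":75,"urk":49}
After op 4 (add /t 9): {"t":9,"uc":75,"urk":49}
After op 5 (replace /urk 61): {"t":9,"uc":75,"urk":61}
After op 6 (remove /urk): {"t":9,"uc":75}
After op 7 (replace /t 59): {"t":59,"uc":75}
After op 8 (remove /t): {"uc":75}
After op 9 (replace /uc 78): {"uc":78}
After op 10 (replace /uc 29): {"uc":29}
After op 11 (remove /uc): {}
After op 12 (add /om 28): {"om":28}
After op 13 (add /k 56): {"k":56,"om":28}
After op 14 (replace /k 39): {"k":39,"om":28}
After op 15 (add /j 89): {"j":89,"k":39,"om":28}
After op 16 (replace /k 11): {"j":89,"k":11,"om":28}
After op 17 (add /lri 40): {"j":89,"k":11,"lri":40,"om":28}
After op 18 (replace /j 12): {"j":12,"k":11,"lri":40,"om":28}
After op 19 (replace /k 54): {"j":12,"k":54,"lri":40,"om":28}
Size at the root: 4

Answer: 4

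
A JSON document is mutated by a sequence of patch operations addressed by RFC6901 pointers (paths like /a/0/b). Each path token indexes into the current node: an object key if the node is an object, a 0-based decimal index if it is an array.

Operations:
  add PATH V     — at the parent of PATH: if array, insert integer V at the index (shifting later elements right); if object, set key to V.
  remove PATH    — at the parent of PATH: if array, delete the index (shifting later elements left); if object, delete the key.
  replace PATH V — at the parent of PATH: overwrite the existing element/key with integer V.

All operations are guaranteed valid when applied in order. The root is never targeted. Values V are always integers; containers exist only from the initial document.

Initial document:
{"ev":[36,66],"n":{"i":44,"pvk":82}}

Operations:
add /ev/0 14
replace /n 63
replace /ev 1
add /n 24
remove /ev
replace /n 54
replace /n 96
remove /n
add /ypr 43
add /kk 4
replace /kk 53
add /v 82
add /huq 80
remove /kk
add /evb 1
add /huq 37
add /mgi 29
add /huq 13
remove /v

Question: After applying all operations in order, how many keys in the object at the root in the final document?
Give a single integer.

Answer: 4

Derivation:
After op 1 (add /ev/0 14): {"ev":[14,36,66],"n":{"i":44,"pvk":82}}
After op 2 (replace /n 63): {"ev":[14,36,66],"n":63}
After op 3 (replace /ev 1): {"ev":1,"n":63}
After op 4 (add /n 24): {"ev":1,"n":24}
After op 5 (remove /ev): {"n":24}
After op 6 (replace /n 54): {"n":54}
After op 7 (replace /n 96): {"n":96}
After op 8 (remove /n): {}
After op 9 (add /ypr 43): {"ypr":43}
After op 10 (add /kk 4): {"kk":4,"ypr":43}
After op 11 (replace /kk 53): {"kk":53,"ypr":43}
After op 12 (add /v 82): {"kk":53,"v":82,"ypr":43}
After op 13 (add /huq 80): {"huq":80,"kk":53,"v":82,"ypr":43}
After op 14 (remove /kk): {"huq":80,"v":82,"ypr":43}
After op 15 (add /evb 1): {"evb":1,"huq":80,"v":82,"ypr":43}
After op 16 (add /huq 37): {"evb":1,"huq":37,"v":82,"ypr":43}
After op 17 (add /mgi 29): {"evb":1,"huq":37,"mgi":29,"v":82,"ypr":43}
After op 18 (add /huq 13): {"evb":1,"huq":13,"mgi":29,"v":82,"ypr":43}
After op 19 (remove /v): {"evb":1,"huq":13,"mgi":29,"ypr":43}
Size at the root: 4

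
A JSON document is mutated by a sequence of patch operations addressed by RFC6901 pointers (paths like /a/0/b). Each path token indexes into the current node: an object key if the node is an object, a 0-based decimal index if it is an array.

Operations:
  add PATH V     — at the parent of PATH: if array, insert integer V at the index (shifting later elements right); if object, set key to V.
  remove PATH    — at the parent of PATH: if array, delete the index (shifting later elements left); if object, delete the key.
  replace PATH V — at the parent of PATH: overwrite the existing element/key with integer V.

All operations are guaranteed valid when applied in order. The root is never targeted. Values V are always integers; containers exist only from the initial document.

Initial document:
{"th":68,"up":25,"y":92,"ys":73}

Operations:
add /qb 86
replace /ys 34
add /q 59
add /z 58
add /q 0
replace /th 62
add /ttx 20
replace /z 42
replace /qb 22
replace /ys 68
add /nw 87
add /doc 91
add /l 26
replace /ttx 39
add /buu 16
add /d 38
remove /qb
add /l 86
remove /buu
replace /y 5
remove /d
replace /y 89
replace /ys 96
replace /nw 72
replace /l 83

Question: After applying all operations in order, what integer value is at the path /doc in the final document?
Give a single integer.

Answer: 91

Derivation:
After op 1 (add /qb 86): {"qb":86,"th":68,"up":25,"y":92,"ys":73}
After op 2 (replace /ys 34): {"qb":86,"th":68,"up":25,"y":92,"ys":34}
After op 3 (add /q 59): {"q":59,"qb":86,"th":68,"up":25,"y":92,"ys":34}
After op 4 (add /z 58): {"q":59,"qb":86,"th":68,"up":25,"y":92,"ys":34,"z":58}
After op 5 (add /q 0): {"q":0,"qb":86,"th":68,"up":25,"y":92,"ys":34,"z":58}
After op 6 (replace /th 62): {"q":0,"qb":86,"th":62,"up":25,"y":92,"ys":34,"z":58}
After op 7 (add /ttx 20): {"q":0,"qb":86,"th":62,"ttx":20,"up":25,"y":92,"ys":34,"z":58}
After op 8 (replace /z 42): {"q":0,"qb":86,"th":62,"ttx":20,"up":25,"y":92,"ys":34,"z":42}
After op 9 (replace /qb 22): {"q":0,"qb":22,"th":62,"ttx":20,"up":25,"y":92,"ys":34,"z":42}
After op 10 (replace /ys 68): {"q":0,"qb":22,"th":62,"ttx":20,"up":25,"y":92,"ys":68,"z":42}
After op 11 (add /nw 87): {"nw":87,"q":0,"qb":22,"th":62,"ttx":20,"up":25,"y":92,"ys":68,"z":42}
After op 12 (add /doc 91): {"doc":91,"nw":87,"q":0,"qb":22,"th":62,"ttx":20,"up":25,"y":92,"ys":68,"z":42}
After op 13 (add /l 26): {"doc":91,"l":26,"nw":87,"q":0,"qb":22,"th":62,"ttx":20,"up":25,"y":92,"ys":68,"z":42}
After op 14 (replace /ttx 39): {"doc":91,"l":26,"nw":87,"q":0,"qb":22,"th":62,"ttx":39,"up":25,"y":92,"ys":68,"z":42}
After op 15 (add /buu 16): {"buu":16,"doc":91,"l":26,"nw":87,"q":0,"qb":22,"th":62,"ttx":39,"up":25,"y":92,"ys":68,"z":42}
After op 16 (add /d 38): {"buu":16,"d":38,"doc":91,"l":26,"nw":87,"q":0,"qb":22,"th":62,"ttx":39,"up":25,"y":92,"ys":68,"z":42}
After op 17 (remove /qb): {"buu":16,"d":38,"doc":91,"l":26,"nw":87,"q":0,"th":62,"ttx":39,"up":25,"y":92,"ys":68,"z":42}
After op 18 (add /l 86): {"buu":16,"d":38,"doc":91,"l":86,"nw":87,"q":0,"th":62,"ttx":39,"up":25,"y":92,"ys":68,"z":42}
After op 19 (remove /buu): {"d":38,"doc":91,"l":86,"nw":87,"q":0,"th":62,"ttx":39,"up":25,"y":92,"ys":68,"z":42}
After op 20 (replace /y 5): {"d":38,"doc":91,"l":86,"nw":87,"q":0,"th":62,"ttx":39,"up":25,"y":5,"ys":68,"z":42}
After op 21 (remove /d): {"doc":91,"l":86,"nw":87,"q":0,"th":62,"ttx":39,"up":25,"y":5,"ys":68,"z":42}
After op 22 (replace /y 89): {"doc":91,"l":86,"nw":87,"q":0,"th":62,"ttx":39,"up":25,"y":89,"ys":68,"z":42}
After op 23 (replace /ys 96): {"doc":91,"l":86,"nw":87,"q":0,"th":62,"ttx":39,"up":25,"y":89,"ys":96,"z":42}
After op 24 (replace /nw 72): {"doc":91,"l":86,"nw":72,"q":0,"th":62,"ttx":39,"up":25,"y":89,"ys":96,"z":42}
After op 25 (replace /l 83): {"doc":91,"l":83,"nw":72,"q":0,"th":62,"ttx":39,"up":25,"y":89,"ys":96,"z":42}
Value at /doc: 91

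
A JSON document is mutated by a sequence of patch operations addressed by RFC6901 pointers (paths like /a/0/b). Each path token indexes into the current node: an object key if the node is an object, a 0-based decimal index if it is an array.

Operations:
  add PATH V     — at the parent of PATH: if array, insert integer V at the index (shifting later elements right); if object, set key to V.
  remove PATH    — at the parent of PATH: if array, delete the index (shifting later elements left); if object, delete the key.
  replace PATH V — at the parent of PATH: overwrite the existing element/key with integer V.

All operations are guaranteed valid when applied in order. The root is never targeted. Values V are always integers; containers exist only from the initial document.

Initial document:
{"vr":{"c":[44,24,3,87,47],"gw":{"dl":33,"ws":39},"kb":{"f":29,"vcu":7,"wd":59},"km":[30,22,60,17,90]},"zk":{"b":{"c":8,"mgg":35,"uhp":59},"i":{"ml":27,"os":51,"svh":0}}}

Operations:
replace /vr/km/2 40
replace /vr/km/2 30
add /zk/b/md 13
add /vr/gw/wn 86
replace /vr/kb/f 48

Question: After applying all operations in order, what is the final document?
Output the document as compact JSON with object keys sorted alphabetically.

Answer: {"vr":{"c":[44,24,3,87,47],"gw":{"dl":33,"wn":86,"ws":39},"kb":{"f":48,"vcu":7,"wd":59},"km":[30,22,30,17,90]},"zk":{"b":{"c":8,"md":13,"mgg":35,"uhp":59},"i":{"ml":27,"os":51,"svh":0}}}

Derivation:
After op 1 (replace /vr/km/2 40): {"vr":{"c":[44,24,3,87,47],"gw":{"dl":33,"ws":39},"kb":{"f":29,"vcu":7,"wd":59},"km":[30,22,40,17,90]},"zk":{"b":{"c":8,"mgg":35,"uhp":59},"i":{"ml":27,"os":51,"svh":0}}}
After op 2 (replace /vr/km/2 30): {"vr":{"c":[44,24,3,87,47],"gw":{"dl":33,"ws":39},"kb":{"f":29,"vcu":7,"wd":59},"km":[30,22,30,17,90]},"zk":{"b":{"c":8,"mgg":35,"uhp":59},"i":{"ml":27,"os":51,"svh":0}}}
After op 3 (add /zk/b/md 13): {"vr":{"c":[44,24,3,87,47],"gw":{"dl":33,"ws":39},"kb":{"f":29,"vcu":7,"wd":59},"km":[30,22,30,17,90]},"zk":{"b":{"c":8,"md":13,"mgg":35,"uhp":59},"i":{"ml":27,"os":51,"svh":0}}}
After op 4 (add /vr/gw/wn 86): {"vr":{"c":[44,24,3,87,47],"gw":{"dl":33,"wn":86,"ws":39},"kb":{"f":29,"vcu":7,"wd":59},"km":[30,22,30,17,90]},"zk":{"b":{"c":8,"md":13,"mgg":35,"uhp":59},"i":{"ml":27,"os":51,"svh":0}}}
After op 5 (replace /vr/kb/f 48): {"vr":{"c":[44,24,3,87,47],"gw":{"dl":33,"wn":86,"ws":39},"kb":{"f":48,"vcu":7,"wd":59},"km":[30,22,30,17,90]},"zk":{"b":{"c":8,"md":13,"mgg":35,"uhp":59},"i":{"ml":27,"os":51,"svh":0}}}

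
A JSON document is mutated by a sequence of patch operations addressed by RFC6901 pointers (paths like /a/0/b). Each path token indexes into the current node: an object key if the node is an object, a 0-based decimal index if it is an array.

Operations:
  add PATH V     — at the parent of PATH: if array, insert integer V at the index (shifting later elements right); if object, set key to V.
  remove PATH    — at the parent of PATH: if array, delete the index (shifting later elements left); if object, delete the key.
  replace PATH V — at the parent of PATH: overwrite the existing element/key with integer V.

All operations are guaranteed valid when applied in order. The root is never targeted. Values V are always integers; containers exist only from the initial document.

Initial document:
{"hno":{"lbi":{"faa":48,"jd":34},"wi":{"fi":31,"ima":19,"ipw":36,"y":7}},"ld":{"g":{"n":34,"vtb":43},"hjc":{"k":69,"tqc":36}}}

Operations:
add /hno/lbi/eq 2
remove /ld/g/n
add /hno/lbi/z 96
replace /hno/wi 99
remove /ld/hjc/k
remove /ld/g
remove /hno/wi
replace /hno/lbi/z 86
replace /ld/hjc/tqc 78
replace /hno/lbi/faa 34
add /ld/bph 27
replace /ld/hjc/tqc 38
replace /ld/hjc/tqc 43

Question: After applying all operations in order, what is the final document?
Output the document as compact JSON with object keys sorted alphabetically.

Answer: {"hno":{"lbi":{"eq":2,"faa":34,"jd":34,"z":86}},"ld":{"bph":27,"hjc":{"tqc":43}}}

Derivation:
After op 1 (add /hno/lbi/eq 2): {"hno":{"lbi":{"eq":2,"faa":48,"jd":34},"wi":{"fi":31,"ima":19,"ipw":36,"y":7}},"ld":{"g":{"n":34,"vtb":43},"hjc":{"k":69,"tqc":36}}}
After op 2 (remove /ld/g/n): {"hno":{"lbi":{"eq":2,"faa":48,"jd":34},"wi":{"fi":31,"ima":19,"ipw":36,"y":7}},"ld":{"g":{"vtb":43},"hjc":{"k":69,"tqc":36}}}
After op 3 (add /hno/lbi/z 96): {"hno":{"lbi":{"eq":2,"faa":48,"jd":34,"z":96},"wi":{"fi":31,"ima":19,"ipw":36,"y":7}},"ld":{"g":{"vtb":43},"hjc":{"k":69,"tqc":36}}}
After op 4 (replace /hno/wi 99): {"hno":{"lbi":{"eq":2,"faa":48,"jd":34,"z":96},"wi":99},"ld":{"g":{"vtb":43},"hjc":{"k":69,"tqc":36}}}
After op 5 (remove /ld/hjc/k): {"hno":{"lbi":{"eq":2,"faa":48,"jd":34,"z":96},"wi":99},"ld":{"g":{"vtb":43},"hjc":{"tqc":36}}}
After op 6 (remove /ld/g): {"hno":{"lbi":{"eq":2,"faa":48,"jd":34,"z":96},"wi":99},"ld":{"hjc":{"tqc":36}}}
After op 7 (remove /hno/wi): {"hno":{"lbi":{"eq":2,"faa":48,"jd":34,"z":96}},"ld":{"hjc":{"tqc":36}}}
After op 8 (replace /hno/lbi/z 86): {"hno":{"lbi":{"eq":2,"faa":48,"jd":34,"z":86}},"ld":{"hjc":{"tqc":36}}}
After op 9 (replace /ld/hjc/tqc 78): {"hno":{"lbi":{"eq":2,"faa":48,"jd":34,"z":86}},"ld":{"hjc":{"tqc":78}}}
After op 10 (replace /hno/lbi/faa 34): {"hno":{"lbi":{"eq":2,"faa":34,"jd":34,"z":86}},"ld":{"hjc":{"tqc":78}}}
After op 11 (add /ld/bph 27): {"hno":{"lbi":{"eq":2,"faa":34,"jd":34,"z":86}},"ld":{"bph":27,"hjc":{"tqc":78}}}
After op 12 (replace /ld/hjc/tqc 38): {"hno":{"lbi":{"eq":2,"faa":34,"jd":34,"z":86}},"ld":{"bph":27,"hjc":{"tqc":38}}}
After op 13 (replace /ld/hjc/tqc 43): {"hno":{"lbi":{"eq":2,"faa":34,"jd":34,"z":86}},"ld":{"bph":27,"hjc":{"tqc":43}}}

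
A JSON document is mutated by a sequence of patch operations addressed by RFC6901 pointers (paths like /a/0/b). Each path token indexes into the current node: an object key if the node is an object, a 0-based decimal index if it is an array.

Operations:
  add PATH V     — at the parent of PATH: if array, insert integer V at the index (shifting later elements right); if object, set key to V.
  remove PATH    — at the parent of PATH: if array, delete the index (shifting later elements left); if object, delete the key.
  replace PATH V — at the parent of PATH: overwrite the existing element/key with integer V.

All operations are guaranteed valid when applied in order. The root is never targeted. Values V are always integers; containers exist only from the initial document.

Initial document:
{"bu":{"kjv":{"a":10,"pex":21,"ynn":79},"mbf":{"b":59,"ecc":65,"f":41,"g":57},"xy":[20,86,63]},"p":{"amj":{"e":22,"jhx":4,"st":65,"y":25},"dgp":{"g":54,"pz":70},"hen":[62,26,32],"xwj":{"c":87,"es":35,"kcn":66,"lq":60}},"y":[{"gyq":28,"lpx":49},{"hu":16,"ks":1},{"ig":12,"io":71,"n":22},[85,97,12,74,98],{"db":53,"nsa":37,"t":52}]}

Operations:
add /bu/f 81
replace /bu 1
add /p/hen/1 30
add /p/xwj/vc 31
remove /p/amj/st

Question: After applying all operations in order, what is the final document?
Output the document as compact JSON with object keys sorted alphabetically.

Answer: {"bu":1,"p":{"amj":{"e":22,"jhx":4,"y":25},"dgp":{"g":54,"pz":70},"hen":[62,30,26,32],"xwj":{"c":87,"es":35,"kcn":66,"lq":60,"vc":31}},"y":[{"gyq":28,"lpx":49},{"hu":16,"ks":1},{"ig":12,"io":71,"n":22},[85,97,12,74,98],{"db":53,"nsa":37,"t":52}]}

Derivation:
After op 1 (add /bu/f 81): {"bu":{"f":81,"kjv":{"a":10,"pex":21,"ynn":79},"mbf":{"b":59,"ecc":65,"f":41,"g":57},"xy":[20,86,63]},"p":{"amj":{"e":22,"jhx":4,"st":65,"y":25},"dgp":{"g":54,"pz":70},"hen":[62,26,32],"xwj":{"c":87,"es":35,"kcn":66,"lq":60}},"y":[{"gyq":28,"lpx":49},{"hu":16,"ks":1},{"ig":12,"io":71,"n":22},[85,97,12,74,98],{"db":53,"nsa":37,"t":52}]}
After op 2 (replace /bu 1): {"bu":1,"p":{"amj":{"e":22,"jhx":4,"st":65,"y":25},"dgp":{"g":54,"pz":70},"hen":[62,26,32],"xwj":{"c":87,"es":35,"kcn":66,"lq":60}},"y":[{"gyq":28,"lpx":49},{"hu":16,"ks":1},{"ig":12,"io":71,"n":22},[85,97,12,74,98],{"db":53,"nsa":37,"t":52}]}
After op 3 (add /p/hen/1 30): {"bu":1,"p":{"amj":{"e":22,"jhx":4,"st":65,"y":25},"dgp":{"g":54,"pz":70},"hen":[62,30,26,32],"xwj":{"c":87,"es":35,"kcn":66,"lq":60}},"y":[{"gyq":28,"lpx":49},{"hu":16,"ks":1},{"ig":12,"io":71,"n":22},[85,97,12,74,98],{"db":53,"nsa":37,"t":52}]}
After op 4 (add /p/xwj/vc 31): {"bu":1,"p":{"amj":{"e":22,"jhx":4,"st":65,"y":25},"dgp":{"g":54,"pz":70},"hen":[62,30,26,32],"xwj":{"c":87,"es":35,"kcn":66,"lq":60,"vc":31}},"y":[{"gyq":28,"lpx":49},{"hu":16,"ks":1},{"ig":12,"io":71,"n":22},[85,97,12,74,98],{"db":53,"nsa":37,"t":52}]}
After op 5 (remove /p/amj/st): {"bu":1,"p":{"amj":{"e":22,"jhx":4,"y":25},"dgp":{"g":54,"pz":70},"hen":[62,30,26,32],"xwj":{"c":87,"es":35,"kcn":66,"lq":60,"vc":31}},"y":[{"gyq":28,"lpx":49},{"hu":16,"ks":1},{"ig":12,"io":71,"n":22},[85,97,12,74,98],{"db":53,"nsa":37,"t":52}]}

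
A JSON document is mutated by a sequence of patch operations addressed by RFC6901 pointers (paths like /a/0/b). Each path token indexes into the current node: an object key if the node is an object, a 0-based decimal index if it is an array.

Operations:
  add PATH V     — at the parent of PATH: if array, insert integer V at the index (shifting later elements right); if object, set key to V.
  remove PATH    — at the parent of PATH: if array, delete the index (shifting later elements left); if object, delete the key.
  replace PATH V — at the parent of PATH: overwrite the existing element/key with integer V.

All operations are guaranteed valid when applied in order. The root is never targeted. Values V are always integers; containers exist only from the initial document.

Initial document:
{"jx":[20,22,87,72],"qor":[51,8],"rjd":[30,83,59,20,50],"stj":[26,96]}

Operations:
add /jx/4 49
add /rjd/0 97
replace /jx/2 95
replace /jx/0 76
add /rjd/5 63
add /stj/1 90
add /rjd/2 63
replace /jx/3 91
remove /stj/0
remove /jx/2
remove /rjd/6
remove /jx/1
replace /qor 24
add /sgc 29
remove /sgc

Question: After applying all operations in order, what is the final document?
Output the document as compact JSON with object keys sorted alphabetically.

After op 1 (add /jx/4 49): {"jx":[20,22,87,72,49],"qor":[51,8],"rjd":[30,83,59,20,50],"stj":[26,96]}
After op 2 (add /rjd/0 97): {"jx":[20,22,87,72,49],"qor":[51,8],"rjd":[97,30,83,59,20,50],"stj":[26,96]}
After op 3 (replace /jx/2 95): {"jx":[20,22,95,72,49],"qor":[51,8],"rjd":[97,30,83,59,20,50],"stj":[26,96]}
After op 4 (replace /jx/0 76): {"jx":[76,22,95,72,49],"qor":[51,8],"rjd":[97,30,83,59,20,50],"stj":[26,96]}
After op 5 (add /rjd/5 63): {"jx":[76,22,95,72,49],"qor":[51,8],"rjd":[97,30,83,59,20,63,50],"stj":[26,96]}
After op 6 (add /stj/1 90): {"jx":[76,22,95,72,49],"qor":[51,8],"rjd":[97,30,83,59,20,63,50],"stj":[26,90,96]}
After op 7 (add /rjd/2 63): {"jx":[76,22,95,72,49],"qor":[51,8],"rjd":[97,30,63,83,59,20,63,50],"stj":[26,90,96]}
After op 8 (replace /jx/3 91): {"jx":[76,22,95,91,49],"qor":[51,8],"rjd":[97,30,63,83,59,20,63,50],"stj":[26,90,96]}
After op 9 (remove /stj/0): {"jx":[76,22,95,91,49],"qor":[51,8],"rjd":[97,30,63,83,59,20,63,50],"stj":[90,96]}
After op 10 (remove /jx/2): {"jx":[76,22,91,49],"qor":[51,8],"rjd":[97,30,63,83,59,20,63,50],"stj":[90,96]}
After op 11 (remove /rjd/6): {"jx":[76,22,91,49],"qor":[51,8],"rjd":[97,30,63,83,59,20,50],"stj":[90,96]}
After op 12 (remove /jx/1): {"jx":[76,91,49],"qor":[51,8],"rjd":[97,30,63,83,59,20,50],"stj":[90,96]}
After op 13 (replace /qor 24): {"jx":[76,91,49],"qor":24,"rjd":[97,30,63,83,59,20,50],"stj":[90,96]}
After op 14 (add /sgc 29): {"jx":[76,91,49],"qor":24,"rjd":[97,30,63,83,59,20,50],"sgc":29,"stj":[90,96]}
After op 15 (remove /sgc): {"jx":[76,91,49],"qor":24,"rjd":[97,30,63,83,59,20,50],"stj":[90,96]}

Answer: {"jx":[76,91,49],"qor":24,"rjd":[97,30,63,83,59,20,50],"stj":[90,96]}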